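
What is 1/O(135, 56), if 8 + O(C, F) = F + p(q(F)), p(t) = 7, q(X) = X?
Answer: 1/55 ≈ 0.018182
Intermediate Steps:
O(C, F) = -1 + F (O(C, F) = -8 + (F + 7) = -8 + (7 + F) = -1 + F)
1/O(135, 56) = 1/(-1 + 56) = 1/55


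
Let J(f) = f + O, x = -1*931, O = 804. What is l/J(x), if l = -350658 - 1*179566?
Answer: 530224/127 ≈ 4175.0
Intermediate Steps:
x = -931
l = -530224 (l = -350658 - 179566 = -530224)
J(f) = 804 + f (J(f) = f + 804 = 804 + f)
l/J(x) = -530224/(804 - 931) = -530224/(-127) = -530224*(-1/127) = 530224/127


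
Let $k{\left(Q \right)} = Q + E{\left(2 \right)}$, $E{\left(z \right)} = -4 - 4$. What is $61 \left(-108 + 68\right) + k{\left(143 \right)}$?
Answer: $-2305$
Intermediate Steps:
$E{\left(z \right)} = -8$
$k{\left(Q \right)} = -8 + Q$ ($k{\left(Q \right)} = Q - 8 = -8 + Q$)
$61 \left(-108 + 68\right) + k{\left(143 \right)} = 61 \left(-108 + 68\right) + \left(-8 + 143\right) = 61 \left(-40\right) + 135 = -2440 + 135 = -2305$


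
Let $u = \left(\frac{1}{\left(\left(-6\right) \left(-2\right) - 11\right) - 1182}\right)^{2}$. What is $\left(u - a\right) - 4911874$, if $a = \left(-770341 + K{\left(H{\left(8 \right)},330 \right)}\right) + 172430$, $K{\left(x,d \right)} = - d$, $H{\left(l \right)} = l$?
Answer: $- \frac{6016487076712}{1394761} \approx -4.3136 \cdot 10^{6}$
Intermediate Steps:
$u = \frac{1}{1394761}$ ($u = \left(\frac{1}{\left(12 - 11\right) - 1182}\right)^{2} = \left(\frac{1}{1 - 1182}\right)^{2} = \left(\frac{1}{-1181}\right)^{2} = \left(- \frac{1}{1181}\right)^{2} = \frac{1}{1394761} \approx 7.1697 \cdot 10^{-7}$)
$a = -598241$ ($a = \left(-770341 - 330\right) + 172430 = -770671 + 172430 = -598241$)
$\left(u - a\right) - 4911874 = \left(\frac{1}{1394761} - -598241\right) - 4911874 = \left(\frac{1}{1394761} + 598241\right) - 4911874 = \frac{834403215402}{1394761} - 4911874 = - \frac{6016487076712}{1394761}$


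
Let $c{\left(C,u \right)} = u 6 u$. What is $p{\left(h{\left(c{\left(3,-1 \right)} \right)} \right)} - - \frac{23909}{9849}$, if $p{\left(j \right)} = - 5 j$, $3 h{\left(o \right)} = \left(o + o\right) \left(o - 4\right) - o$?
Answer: $- \frac{271561}{9849} \approx -27.572$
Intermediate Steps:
$c{\left(C,u \right)} = 6 u^{2}$ ($c{\left(C,u \right)} = 6 u u = 6 u^{2}$)
$h{\left(o \right)} = - \frac{o}{3} + \frac{2 o \left(-4 + o\right)}{3}$ ($h{\left(o \right)} = \frac{\left(o + o\right) \left(o - 4\right) - o}{3} = \frac{2 o \left(-4 + o\right) - o}{3} = \frac{- o + 2 o \left(-4 + o\right)}{3} = - \frac{o}{3} + \frac{2 o \left(-4 + o\right)}{3}$)
$p{\left(h{\left(c{\left(3,-1 \right)} \right)} \right)} - - \frac{23909}{9849} = - 5 \frac{6 \left(-1\right)^{2} \left(-9 + 2 \cdot 6 \left(-1\right)^{2}\right)}{3} - - \frac{23909}{9849} = - 5 \frac{6 \cdot 1 \left(-9 + 2 \cdot 6 \cdot 1\right)}{3} - \left(-23909\right) \frac{1}{9849} = - 5 \cdot \frac{1}{3} \cdot 6 \left(-9 + 2 \cdot 6\right) - - \frac{23909}{9849} = - 5 \cdot \frac{1}{3} \cdot 6 \left(-9 + 12\right) + \frac{23909}{9849} = - 5 \cdot \frac{1}{3} \cdot 6 \cdot 3 + \frac{23909}{9849} = \left(-5\right) 6 + \frac{23909}{9849} = -30 + \frac{23909}{9849} = - \frac{271561}{9849}$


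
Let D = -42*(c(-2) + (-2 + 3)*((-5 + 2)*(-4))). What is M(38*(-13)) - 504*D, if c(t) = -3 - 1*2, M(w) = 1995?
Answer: 150171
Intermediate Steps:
c(t) = -5 (c(t) = -3 - 2 = -5)
D = -294 (D = -42*(-5 + (-2 + 3)*((-5 + 2)*(-4))) = -42*(-5 + 1*(-3*(-4))) = -42*(-5 + 1*12) = -42*(-5 + 12) = -42*7 = -294)
M(38*(-13)) - 504*D = 1995 - 504*(-294) = 1995 + 148176 = 150171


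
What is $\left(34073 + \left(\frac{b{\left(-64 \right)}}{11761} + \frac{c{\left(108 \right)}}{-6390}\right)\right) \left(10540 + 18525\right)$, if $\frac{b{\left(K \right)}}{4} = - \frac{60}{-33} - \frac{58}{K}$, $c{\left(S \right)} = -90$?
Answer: $\frac{72772310307952065}{73482728} \approx 9.9033 \cdot 10^{8}$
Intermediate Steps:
$b{\left(K \right)} = \frac{80}{11} - \frac{232}{K}$ ($b{\left(K \right)} = 4 \left(- \frac{60}{-33} - \frac{58}{K}\right) = 4 \left(\left(-60\right) \left(- \frac{1}{33}\right) - \frac{58}{K}\right) = 4 \left(\frac{20}{11} - \frac{58}{K}\right) = \frac{80}{11} - \frac{232}{K}$)
$\left(34073 + \left(\frac{b{\left(-64 \right)}}{11761} + \frac{c{\left(108 \right)}}{-6390}\right)\right) \left(10540 + 18525\right) = \left(34073 + \left(\frac{\frac{80}{11} - \frac{232}{-64}}{11761} - \frac{90}{-6390}\right)\right) \left(10540 + 18525\right) = \left(34073 + \left(\left(\frac{80}{11} - - \frac{29}{8}\right) \frac{1}{11761} - - \frac{1}{71}\right)\right) 29065 = \left(34073 + \left(\left(\frac{80}{11} + \frac{29}{8}\right) \frac{1}{11761} + \frac{1}{71}\right)\right) 29065 = \left(34073 + \left(\frac{959}{88} \cdot \frac{1}{11761} + \frac{1}{71}\right)\right) 29065 = \left(34073 + \left(\frac{959}{1034968} + \frac{1}{71}\right)\right) 29065 = \left(34073 + \frac{1103057}{73482728}\right) 29065 = \frac{2503778094201}{73482728} \cdot 29065 = \frac{72772310307952065}{73482728}$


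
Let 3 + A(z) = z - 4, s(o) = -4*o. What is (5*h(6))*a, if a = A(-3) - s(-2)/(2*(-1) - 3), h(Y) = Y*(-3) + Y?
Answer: 504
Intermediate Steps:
h(Y) = -2*Y (h(Y) = -3*Y + Y = -2*Y)
A(z) = -7 + z (A(z) = -3 + (z - 4) = -3 + (-4 + z) = -7 + z)
a = -42/5 (a = (-7 - 3) - (-4*(-2))/(2*(-1) - 3) = -10 - 8/(-2 - 3) = -10 - 8/(-5) = -10 - 8*(-1)/5 = -10 - 1*(-8/5) = -10 + 8/5 = -42/5 ≈ -8.4000)
(5*h(6))*a = (5*(-2*6))*(-42/5) = (5*(-12))*(-42/5) = -60*(-42/5) = 504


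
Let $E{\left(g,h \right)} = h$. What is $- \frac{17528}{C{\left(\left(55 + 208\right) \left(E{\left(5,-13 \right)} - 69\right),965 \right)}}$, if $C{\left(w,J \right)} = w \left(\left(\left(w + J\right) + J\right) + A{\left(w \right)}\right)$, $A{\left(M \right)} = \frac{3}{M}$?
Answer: $- \frac{17528}{423469979} \approx -4.1391 \cdot 10^{-5}$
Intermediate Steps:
$C{\left(w,J \right)} = w \left(w + 2 J + \frac{3}{w}\right)$ ($C{\left(w,J \right)} = w \left(\left(\left(w + J\right) + J\right) + \frac{3}{w}\right) = w \left(\left(\left(J + w\right) + J\right) + \frac{3}{w}\right) = w \left(\left(w + 2 J\right) + \frac{3}{w}\right) = w \left(w + 2 J + \frac{3}{w}\right)$)
$- \frac{17528}{C{\left(\left(55 + 208\right) \left(E{\left(5,-13 \right)} - 69\right),965 \right)}} = - \frac{17528}{3 + \left(55 + 208\right) \left(-13 - 69\right) \left(\left(55 + 208\right) \left(-13 - 69\right) + 2 \cdot 965\right)} = - \frac{17528}{3 + 263 \left(-82\right) \left(263 \left(-82\right) + 1930\right)} = - \frac{17528}{3 - 21566 \left(-21566 + 1930\right)} = - \frac{17528}{3 - -423469976} = - \frac{17528}{3 + 423469976} = - \frac{17528}{423469979}$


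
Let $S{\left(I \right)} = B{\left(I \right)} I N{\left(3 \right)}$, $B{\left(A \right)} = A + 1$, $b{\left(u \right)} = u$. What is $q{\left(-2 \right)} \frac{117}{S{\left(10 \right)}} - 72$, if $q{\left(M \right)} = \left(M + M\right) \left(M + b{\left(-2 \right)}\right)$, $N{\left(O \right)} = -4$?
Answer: $- \frac{4194}{55} \approx -76.255$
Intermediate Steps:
$B{\left(A \right)} = 1 + A$
$S{\left(I \right)} = - 4 I \left(1 + I\right)$ ($S{\left(I \right)} = \left(1 + I\right) I \left(-4\right) = I \left(1 + I\right) \left(-4\right) = - 4 I \left(1 + I\right)$)
$q{\left(M \right)} = 2 M \left(-2 + M\right)$ ($q{\left(M \right)} = \left(M + M\right) \left(M - 2\right) = 2 M \left(-2 + M\right)$)
$q{\left(-2 \right)} \frac{117}{S{\left(10 \right)}} - 72 = 2 \left(-2\right) \left(-2 - 2\right) \frac{117}{\left(-4\right) 10 \left(1 + 10\right)} - 72 = 2 \left(-2\right) \left(-4\right) \frac{117}{\left(-4\right) 10 \cdot 11} - 72 = 16 \frac{117}{-440} - 72 = 16 \cdot 117 \left(- \frac{1}{440}\right) - 72 = 16 \left(- \frac{117}{440}\right) - 72 = - \frac{234}{55} - 72 = - \frac{4194}{55}$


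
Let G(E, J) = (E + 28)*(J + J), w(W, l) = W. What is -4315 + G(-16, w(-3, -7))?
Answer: -4387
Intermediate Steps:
G(E, J) = 2*J*(28 + E) (G(E, J) = (28 + E)*(2*J) = 2*J*(28 + E))
-4315 + G(-16, w(-3, -7)) = -4315 + 2*(-3)*(28 - 16) = -4315 + 2*(-3)*12 = -4315 - 72 = -4387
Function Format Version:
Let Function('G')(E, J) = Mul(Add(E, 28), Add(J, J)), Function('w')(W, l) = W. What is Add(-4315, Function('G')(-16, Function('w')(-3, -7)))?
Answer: -4387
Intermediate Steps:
Function('G')(E, J) = Mul(2, J, Add(28, E)) (Function('G')(E, J) = Mul(Add(28, E), Mul(2, J)) = Mul(2, J, Add(28, E)))
Add(-4315, Function('G')(-16, Function('w')(-3, -7))) = Add(-4315, Mul(2, -3, Add(28, -16))) = Add(-4315, Mul(2, -3, 12)) = Add(-4315, -72) = -4387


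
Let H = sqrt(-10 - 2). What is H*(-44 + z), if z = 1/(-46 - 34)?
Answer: -3521*I*sqrt(3)/40 ≈ -152.46*I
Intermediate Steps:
z = -1/80 (z = 1/(-80) = -1/80 ≈ -0.012500)
H = 2*I*sqrt(3) (H = sqrt(-12) = 2*I*sqrt(3) ≈ 3.4641*I)
H*(-44 + z) = (2*I*sqrt(3))*(-44 - 1/80) = (2*I*sqrt(3))*(-3521/80) = -3521*I*sqrt(3)/40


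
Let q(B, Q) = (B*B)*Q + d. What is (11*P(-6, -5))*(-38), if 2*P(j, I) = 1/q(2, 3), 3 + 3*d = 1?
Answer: -627/34 ≈ -18.441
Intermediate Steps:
d = -2/3 (d = -1 + (1/3)*1 = -1 + 1/3 = -2/3 ≈ -0.66667)
q(B, Q) = -2/3 + Q*B**2 (q(B, Q) = (B*B)*Q - 2/3 = B**2*Q - 2/3 = Q*B**2 - 2/3 = -2/3 + Q*B**2)
P(j, I) = 3/68 (P(j, I) = 1/(2*(-2/3 + 3*2**2)) = 1/(2*(-2/3 + 3*4)) = 1/(2*(-2/3 + 12)) = 1/(2*(34/3)) = (1/2)*(3/34) = 3/68)
(11*P(-6, -5))*(-38) = (11*(3/68))*(-38) = (33/68)*(-38) = -627/34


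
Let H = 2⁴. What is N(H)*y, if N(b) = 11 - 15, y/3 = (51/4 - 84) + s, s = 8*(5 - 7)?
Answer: 1047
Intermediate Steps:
s = -16 (s = 8*(-2) = -16)
H = 16
y = -1047/4 (y = 3*((51/4 - 84) - 16) = 3*(-285/4 - 16) = 3*(-349/4) = -1047/4 ≈ -261.75)
N(b) = -4
N(H)*y = -4*(-1047/4) = 1047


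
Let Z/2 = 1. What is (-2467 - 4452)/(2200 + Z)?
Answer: -6919/2202 ≈ -3.1421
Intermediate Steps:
Z = 2 (Z = 2*1 = 2)
(-2467 - 4452)/(2200 + Z) = (-2467 - 4452)/(2200 + 2) = -6919/2202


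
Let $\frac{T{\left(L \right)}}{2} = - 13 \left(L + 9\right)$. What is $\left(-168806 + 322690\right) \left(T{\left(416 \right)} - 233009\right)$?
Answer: $-37556775156$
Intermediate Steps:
$T{\left(L \right)} = -234 - 26 L$ ($T{\left(L \right)} = 2 \left(- 13 \left(L + 9\right)\right) = 2 \left(- 13 \left(9 + L\right)\right) = 2 \left(-117 - 13 L\right) = -234 - 26 L$)
$\left(-168806 + 322690\right) \left(T{\left(416 \right)} - 233009\right) = \left(-168806 + 322690\right) \left(\left(-234 - 10816\right) - 233009\right) = 153884 \left(\left(-234 - 10816\right) - 233009\right) = 153884 \left(-11050 - 233009\right) = 153884 \left(-244059\right) = -37556775156$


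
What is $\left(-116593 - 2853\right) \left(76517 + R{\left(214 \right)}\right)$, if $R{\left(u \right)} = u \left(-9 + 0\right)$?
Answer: $-8909596586$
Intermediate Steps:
$R{\left(u \right)} = - 9 u$ ($R{\left(u \right)} = u \left(-9\right) = - 9 u$)
$\left(-116593 - 2853\right) \left(76517 + R{\left(214 \right)}\right) = \left(-116593 - 2853\right) \left(76517 - 1926\right) = - 119446 \left(76517 - 1926\right) = \left(-119446\right) 74591 = -8909596586$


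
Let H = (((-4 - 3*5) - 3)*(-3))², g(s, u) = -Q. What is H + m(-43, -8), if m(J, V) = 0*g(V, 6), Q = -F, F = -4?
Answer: 4356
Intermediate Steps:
Q = 4 (Q = -1*(-4) = 4)
g(s, u) = -4 (g(s, u) = -1*4 = -4)
m(J, V) = 0 (m(J, V) = 0*(-4) = 0)
H = 4356 (H = (((-4 - 15) - 3)*(-3))² = ((-19 - 3)*(-3))² = (-22*(-3))² = 66² = 4356)
H + m(-43, -8) = 4356 + 0 = 4356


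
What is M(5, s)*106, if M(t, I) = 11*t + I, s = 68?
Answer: 13038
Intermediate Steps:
M(t, I) = I + 11*t
M(5, s)*106 = (68 + 11*5)*106 = (68 + 55)*106 = 123*106 = 13038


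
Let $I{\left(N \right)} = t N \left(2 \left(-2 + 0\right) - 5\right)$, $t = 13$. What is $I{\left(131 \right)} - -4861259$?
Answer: $4845932$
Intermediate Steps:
$I{\left(N \right)} = - 117 N$ ($I{\left(N \right)} = 13 N \left(2 \left(-2 + 0\right) - 5\right) = 13 N \left(2 \left(-2\right) - 5\right) = 13 N \left(-4 - 5\right) = 13 N \left(-9\right) = - 117 N$)
$I{\left(131 \right)} - -4861259 = \left(-117\right) 131 - -4861259 = -15327 + 4861259 = 4845932$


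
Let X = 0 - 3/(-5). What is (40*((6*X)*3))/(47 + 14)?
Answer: 432/61 ≈ 7.0820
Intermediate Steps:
X = ⅗ (X = 0 - 3*(-⅕) = 0 + ⅗ = ⅗ ≈ 0.60000)
(40*((6*X)*3))/(47 + 14) = (40*((6*(⅗))*3))/(47 + 14) = (40*((18/5)*3))/61 = (40*(54/5))*(1/61) = 432*(1/61) = 432/61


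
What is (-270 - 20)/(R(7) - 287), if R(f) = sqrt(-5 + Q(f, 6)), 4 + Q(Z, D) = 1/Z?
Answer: 116522/115329 + 58*I*sqrt(434)/115329 ≈ 1.0103 + 0.010477*I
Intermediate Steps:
Q(Z, D) = -4 + 1/Z
R(f) = sqrt(-9 + 1/f) (R(f) = sqrt(-5 + (-4 + 1/f)) = sqrt(-9 + 1/f))
(-270 - 20)/(R(7) - 287) = (-270 - 20)/(sqrt(-9 + 1/7) - 287) = -290/(sqrt(-9 + 1/7) - 287) = -290/(sqrt(-62/7) - 287) = -290/(I*sqrt(434)/7 - 287) = -290/(-287 + I*sqrt(434)/7)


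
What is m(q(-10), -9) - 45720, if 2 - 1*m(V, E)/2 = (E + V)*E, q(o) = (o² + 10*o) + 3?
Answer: -45824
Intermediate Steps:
q(o) = 3 + o² + 10*o
m(V, E) = 4 - 2*E*(E + V) (m(V, E) = 4 - 2*(E + V)*E = 4 - 2*E*(E + V))
m(q(-10), -9) - 45720 = (4 - 2*(-9)² - 2*(-9)*(3 + (-10)² + 10*(-10))) - 45720 = (4 - 2*81 - 2*(-9)*(3 + 100 - 100)) - 45720 = (4 - 162 - 2*(-9)*3) - 45720 = (4 - 162 + 54) - 45720 = -104 - 45720 = -45824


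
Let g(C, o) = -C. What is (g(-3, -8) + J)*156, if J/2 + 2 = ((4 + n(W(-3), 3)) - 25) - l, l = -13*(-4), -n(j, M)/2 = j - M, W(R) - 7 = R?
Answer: -23556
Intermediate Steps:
W(R) = 7 + R
n(j, M) = -2*j + 2*M (n(j, M) = -2*(j - M) = -2*j + 2*M)
l = 52
J = -154 (J = -4 + 2*(((4 + (-2*(7 - 3) + 2*3)) - 25) - 1*52) = -4 + 2*(((4 + (-2*4 + 6)) - 25) - 52) = -4 + 2*(((4 + (-8 + 6)) - 25) - 52) = -4 + 2*(((4 - 2) - 25) - 52) = -4 + 2*((2 - 25) - 52) = -4 + 2*(-23 - 52) = -4 + 2*(-75) = -4 - 150 = -154)
(g(-3, -8) + J)*156 = (-1*(-3) - 154)*156 = (3 - 154)*156 = -151*156 = -23556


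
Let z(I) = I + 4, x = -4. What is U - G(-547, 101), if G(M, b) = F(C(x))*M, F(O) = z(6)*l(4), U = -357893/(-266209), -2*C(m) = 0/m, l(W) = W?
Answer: 5825010813/266209 ≈ 21881.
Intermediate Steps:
C(m) = 0 (C(m) = -0/m = -½*0 = 0)
z(I) = 4 + I
U = 357893/266209 (U = -357893*(-1/266209) = 357893/266209 ≈ 1.3444)
F(O) = 40 (F(O) = (4 + 6)*4 = 10*4 = 40)
G(M, b) = 40*M
U - G(-547, 101) = 357893/266209 - 40*(-547) = 357893/266209 - 1*(-21880) = 357893/266209 + 21880 = 5825010813/266209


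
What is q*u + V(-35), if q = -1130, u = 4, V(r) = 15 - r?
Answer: -4470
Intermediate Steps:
q*u + V(-35) = -1130*4 + (15 - 1*(-35)) = -4520 + (15 + 35) = -4520 + 50 = -4470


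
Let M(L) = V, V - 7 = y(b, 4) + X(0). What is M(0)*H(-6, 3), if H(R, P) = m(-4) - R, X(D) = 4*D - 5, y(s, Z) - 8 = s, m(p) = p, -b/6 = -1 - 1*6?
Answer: 104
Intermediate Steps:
b = 42 (b = -6*(-1 - 1*6) = -6*(-1 - 6) = -6*(-7) = 42)
y(s, Z) = 8 + s
X(D) = -5 + 4*D
H(R, P) = -4 - R
V = 52 (V = 7 + ((8 + 42) + (-5 + 4*0)) = 7 + (50 + (-5 + 0)) = 7 + (50 - 5) = 7 + 45 = 52)
M(L) = 52
M(0)*H(-6, 3) = 52*(-4 - 1*(-6)) = 52*(-4 + 6) = 52*2 = 104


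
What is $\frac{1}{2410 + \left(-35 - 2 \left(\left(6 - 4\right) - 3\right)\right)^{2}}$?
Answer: $\frac{1}{3499} \approx 0.0002858$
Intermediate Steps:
$\frac{1}{2410 + \left(-35 - 2 \left(\left(6 - 4\right) - 3\right)\right)^{2}} = \frac{1}{2410 + \left(-35 - 2 \left(2 - 3\right)\right)^{2}} = \frac{1}{2410 + \left(-35 - -2\right)^{2}} = \frac{1}{2410 + \left(-35 + 2\right)^{2}} = \frac{1}{2410 + \left(-33\right)^{2}} = \frac{1}{2410 + 1089} = \frac{1}{3499}$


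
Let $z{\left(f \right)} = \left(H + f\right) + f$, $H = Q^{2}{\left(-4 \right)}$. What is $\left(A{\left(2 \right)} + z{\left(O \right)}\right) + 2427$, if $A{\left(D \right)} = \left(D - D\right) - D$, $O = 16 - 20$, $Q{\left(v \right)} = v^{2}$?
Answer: $2673$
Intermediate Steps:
$H = 256$ ($H = \left(\left(-4\right)^{2}\right)^{2} = 16^{2} = 256$)
$O = -4$
$z{\left(f \right)} = 256 + 2 f$ ($z{\left(f \right)} = \left(256 + f\right) + f = 256 + 2 f$)
$A{\left(D \right)} = - D$ ($A{\left(D \right)} = 0 - D = - D$)
$\left(A{\left(2 \right)} + z{\left(O \right)}\right) + 2427 = \left(\left(-1\right) 2 + \left(256 + 2 \left(-4\right)\right)\right) + 2427 = \left(-2 + \left(256 - 8\right)\right) + 2427 = \left(-2 + 248\right) + 2427 = 246 + 2427 = 2673$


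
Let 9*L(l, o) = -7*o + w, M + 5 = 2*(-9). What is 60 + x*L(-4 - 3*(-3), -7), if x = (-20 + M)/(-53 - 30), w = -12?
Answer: 46411/747 ≈ 62.130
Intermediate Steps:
M = -23 (M = -5 + 2*(-9) = -5 - 18 = -23)
L(l, o) = -4/3 - 7*o/9 (L(l, o) = (-7*o - 12)/9 = (-12 - 7*o)/9 = -4/3 - 7*o/9)
x = 43/83 (x = (-20 - 23)/(-53 - 30) = -43/(-83) = -43*(-1/83) = 43/83 ≈ 0.51807)
60 + x*L(-4 - 3*(-3), -7) = 60 + 43*(-4/3 - 7/9*(-7))/83 = 60 + 43*(-4/3 + 49/9)/83 = 60 + (43/83)*(37/9) = 60 + 1591/747 = 46411/747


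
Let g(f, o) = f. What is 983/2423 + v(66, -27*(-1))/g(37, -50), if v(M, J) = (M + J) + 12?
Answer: 290786/89651 ≈ 3.2435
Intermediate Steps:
v(M, J) = 12 + J + M (v(M, J) = (J + M) + 12 = 12 + J + M)
983/2423 + v(66, -27*(-1))/g(37, -50) = 983/2423 + (12 - 27*(-1) + 66)/37 = 983*(1/2423) + (12 + 27 + 66)*(1/37) = 983/2423 + 105*(1/37) = 983/2423 + 105/37 = 290786/89651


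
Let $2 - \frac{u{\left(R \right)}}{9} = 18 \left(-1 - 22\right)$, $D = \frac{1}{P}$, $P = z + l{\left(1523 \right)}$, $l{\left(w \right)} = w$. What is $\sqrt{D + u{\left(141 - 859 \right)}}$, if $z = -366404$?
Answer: $\frac{161 \sqrt{19230323343}}{364881} \approx 61.188$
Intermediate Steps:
$P = -364881$ ($P = -366404 + 1523 = -364881$)
$D = - \frac{1}{364881}$ ($D = \frac{1}{-364881} = - \frac{1}{364881} \approx -2.7406 \cdot 10^{-6}$)
$u{\left(R \right)} = 3744$ ($u{\left(R \right)} = 18 - 9 \cdot 18 \left(-1 - 22\right) = 18 - 9 \cdot 18 \left(-23\right) = 18 - -3726 = 18 + 3726 = 3744$)
$\sqrt{D + u{\left(141 - 859 \right)}} = \sqrt{- \frac{1}{364881} + 3744} = \sqrt{\frac{1366114463}{364881}} = \frac{161 \sqrt{19230323343}}{364881}$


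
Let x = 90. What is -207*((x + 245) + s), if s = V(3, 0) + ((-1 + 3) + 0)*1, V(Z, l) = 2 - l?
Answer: -70173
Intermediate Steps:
s = 4 (s = (2 - 1*0) + ((-1 + 3) + 0)*1 = (2 + 0) + (2 + 0)*1 = 2 + 2*1 = 2 + 2 = 4)
-207*((x + 245) + s) = -207*((90 + 245) + 4) = -207*(335 + 4) = -207*339 = -70173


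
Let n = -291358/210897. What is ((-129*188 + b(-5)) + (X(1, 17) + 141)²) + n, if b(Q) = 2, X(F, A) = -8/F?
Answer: -1383986575/210897 ≈ -6562.4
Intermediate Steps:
n = -291358/210897 (n = -291358*1/210897 = -291358/210897 ≈ -1.3815)
((-129*188 + b(-5)) + (X(1, 17) + 141)²) + n = ((-129*188 + 2) + (-8/1 + 141)²) - 291358/210897 = ((-24252 + 2) + (-8*1 + 141)²) - 291358/210897 = (-24250 + (-8 + 141)²) - 291358/210897 = (-24250 + 133²) - 291358/210897 = (-24250 + 17689) - 291358/210897 = -6561 - 291358/210897 = -1383986575/210897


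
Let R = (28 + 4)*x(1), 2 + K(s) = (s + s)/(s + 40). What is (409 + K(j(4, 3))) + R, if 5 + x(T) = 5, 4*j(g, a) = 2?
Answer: 32969/81 ≈ 407.02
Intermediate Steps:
j(g, a) = ½ (j(g, a) = (¼)*2 = ½)
x(T) = 0 (x(T) = -5 + 5 = 0)
K(s) = -2 + 2*s/(40 + s) (K(s) = -2 + (s + s)/(s + 40) = -2 + (2*s)/(40 + s) = -2 + 2*s/(40 + s))
R = 0 (R = (28 + 4)*0 = 32*0 = 0)
(409 + K(j(4, 3))) + R = (409 - 80/(40 + ½)) + 0 = (409 - 80/81/2) + 0 = (409 - 80*2/81) + 0 = (409 - 160/81) + 0 = 32969/81 + 0 = 32969/81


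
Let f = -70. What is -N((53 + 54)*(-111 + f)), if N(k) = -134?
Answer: 134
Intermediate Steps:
-N((53 + 54)*(-111 + f)) = -1*(-134) = 134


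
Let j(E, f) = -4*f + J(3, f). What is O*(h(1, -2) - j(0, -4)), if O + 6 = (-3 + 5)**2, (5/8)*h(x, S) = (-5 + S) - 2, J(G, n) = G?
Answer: 334/5 ≈ 66.800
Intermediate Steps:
h(x, S) = -56/5 + 8*S/5 (h(x, S) = 8*((-5 + S) - 2)/5 = 8*(-7 + S)/5 = -56/5 + 8*S/5)
O = -2 (O = -6 + (-3 + 5)**2 = -6 + 2**2 = -6 + 4 = -2)
j(E, f) = 3 - 4*f (j(E, f) = -4*f + 3 = 3 - 4*f)
O*(h(1, -2) - j(0, -4)) = -2*((-56/5 + (8/5)*(-2)) - (3 - 4*(-4))) = -2*((-56/5 - 16/5) - (3 + 16)) = -2*(-72/5 - 1*19) = -2*(-72/5 - 19) = -2*(-167/5) = 334/5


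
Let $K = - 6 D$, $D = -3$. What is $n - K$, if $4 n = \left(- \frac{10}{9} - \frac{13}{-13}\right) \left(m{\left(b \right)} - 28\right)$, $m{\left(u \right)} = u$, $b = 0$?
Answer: $- \frac{155}{9} \approx -17.222$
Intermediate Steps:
$K = 18$ ($K = \left(-6\right) \left(-3\right) = 18$)
$n = \frac{7}{9}$ ($n = \frac{\left(- \frac{10}{9} - \frac{13}{-13}\right) \left(0 - 28\right)}{4} = \frac{\left(\left(-10\right) \frac{1}{9} - -1\right) \left(-28\right)}{4} = \frac{\left(- \frac{10}{9} + 1\right) \left(-28\right)}{4} = \frac{\left(- \frac{1}{9}\right) \left(-28\right)}{4} = \frac{1}{4} \cdot \frac{28}{9} = \frac{7}{9} \approx 0.77778$)
$n - K = \frac{7}{9} - 18 = - \frac{155}{9}$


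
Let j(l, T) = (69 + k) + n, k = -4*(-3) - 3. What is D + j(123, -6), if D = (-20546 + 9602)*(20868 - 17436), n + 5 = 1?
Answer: -37559734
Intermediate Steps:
n = -4 (n = -5 + 1 = -4)
D = -37559808 (D = -10944*3432 = -37559808)
k = 9 (k = 12 - 3 = 9)
j(l, T) = 74 (j(l, T) = (69 + 9) - 4 = 78 - 4 = 74)
D + j(123, -6) = -37559808 + 74 = -37559734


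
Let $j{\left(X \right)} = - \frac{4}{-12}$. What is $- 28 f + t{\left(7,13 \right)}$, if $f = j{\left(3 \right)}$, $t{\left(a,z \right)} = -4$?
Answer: $- \frac{40}{3} \approx -13.333$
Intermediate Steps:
$j{\left(X \right)} = \frac{1}{3}$ ($j{\left(X \right)} = \left(-4\right) \left(- \frac{1}{12}\right) = \frac{1}{3}$)
$f = \frac{1}{3} \approx 0.33333$
$- 28 f + t{\left(7,13 \right)} = \left(-28\right) \frac{1}{3} - 4 = - \frac{28}{3} - 4 = - \frac{40}{3}$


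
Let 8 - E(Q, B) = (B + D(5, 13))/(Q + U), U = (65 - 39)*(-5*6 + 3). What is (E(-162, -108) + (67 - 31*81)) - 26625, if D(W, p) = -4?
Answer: -1569301/54 ≈ -29061.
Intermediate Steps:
U = -702 (U = 26*(-30 + 3) = 26*(-27) = -702)
E(Q, B) = 8 - (-4 + B)/(-702 + Q) (E(Q, B) = 8 - (B - 4)/(Q - 702) = 8 - (-4 + B)/(-702 + Q))
(E(-162, -108) + (67 - 31*81)) - 26625 = ((-5612 - 1*(-108) + 8*(-162))/(-702 - 162) + (67 - 31*81)) - 26625 = ((-5612 + 108 - 1296)/(-864) + (67 - 2511)) - 26625 = (-1/864*(-6800) - 2444) - 26625 = (425/54 - 2444) - 26625 = -131551/54 - 26625 = -1569301/54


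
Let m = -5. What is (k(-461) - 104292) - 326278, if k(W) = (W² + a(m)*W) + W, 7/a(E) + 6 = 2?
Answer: -870813/4 ≈ -2.1770e+5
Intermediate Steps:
a(E) = -7/4 (a(E) = 7/(-6 + 2) = 7/(-4) = 7*(-¼) = -7/4)
k(W) = W² - 3*W/4 (k(W) = (W² - 7*W/4) + W = W² - 3*W/4)
(k(-461) - 104292) - 326278 = ((¼)*(-461)*(-3 + 4*(-461)) - 104292) - 326278 = ((¼)*(-461)*(-3 - 1844) - 104292) - 326278 = ((¼)*(-461)*(-1847) - 104292) - 326278 = (851467/4 - 104292) - 326278 = 434299/4 - 326278 = -870813/4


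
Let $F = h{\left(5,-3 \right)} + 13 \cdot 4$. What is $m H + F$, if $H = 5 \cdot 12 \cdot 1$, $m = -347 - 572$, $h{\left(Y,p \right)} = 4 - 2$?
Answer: $-55086$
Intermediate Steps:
$h{\left(Y,p \right)} = 2$
$m = -919$ ($m = -347 - 572 = -919$)
$F = 54$ ($F = 2 + 13 \cdot 4 = 2 + 52 = 54$)
$H = 60$ ($H = 60 \cdot 1 = 60$)
$m H + F = \left(-919\right) 60 + 54 = -55140 + 54 = -55086$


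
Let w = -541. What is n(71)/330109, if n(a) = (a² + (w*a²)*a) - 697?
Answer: -193625507/330109 ≈ -586.55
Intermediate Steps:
n(a) = -697 + a² - 541*a³ (n(a) = (a² + (-541*a²)*a) - 697 = (a² - 541*a³) - 697 = -697 + a² - 541*a³)
n(71)/330109 = (-697 + 71² - 541*71³)/330109 = (-697 + 5041 - 541*357911)*(1/330109) = (-697 + 5041 - 193629851)*(1/330109) = -193625507*1/330109 = -193625507/330109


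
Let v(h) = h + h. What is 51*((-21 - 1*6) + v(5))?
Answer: -867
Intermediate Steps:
v(h) = 2*h
51*((-21 - 1*6) + v(5)) = 51*((-21 - 1*6) + 2*5) = 51*((-21 - 6) + 10) = 51*(-27 + 10) = 51*(-17) = -867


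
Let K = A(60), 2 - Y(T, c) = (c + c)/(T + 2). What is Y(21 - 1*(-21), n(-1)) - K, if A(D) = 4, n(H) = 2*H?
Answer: -21/11 ≈ -1.9091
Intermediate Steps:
Y(T, c) = 2 - 2*c/(2 + T) (Y(T, c) = 2 - (c + c)/(T + 2) = 2 - 2*c/(2 + T))
K = 4
Y(21 - 1*(-21), n(-1)) - K = 2*(2 + (21 - 1*(-21)) - 2*(-1))/(2 + (21 - 1*(-21))) - 1*4 = 2*(2 + (21 + 21) - 1*(-2))/(2 + (21 + 21)) - 4 = 2*(2 + 42 + 2)/(2 + 42) - 4 = 2*46/44 - 4 = 2*(1/44)*46 - 4 = 23/11 - 4 = -21/11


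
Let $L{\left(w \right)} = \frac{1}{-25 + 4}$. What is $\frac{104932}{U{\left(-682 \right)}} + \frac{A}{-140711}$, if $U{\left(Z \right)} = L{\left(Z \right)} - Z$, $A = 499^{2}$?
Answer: $\frac{306500876371}{2015122231} \approx 152.1$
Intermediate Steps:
$L{\left(w \right)} = - \frac{1}{21}$ ($L{\left(w \right)} = \frac{1}{-21} = - \frac{1}{21}$)
$A = 249001$
$U{\left(Z \right)} = - \frac{1}{21} - Z$
$\frac{104932}{U{\left(-682 \right)}} + \frac{A}{-140711} = \frac{104932}{- \frac{1}{21} - -682} + \frac{249001}{-140711} = \frac{104932}{- \frac{1}{21} + 682} + 249001 \left(- \frac{1}{140711}\right) = \frac{104932}{\frac{14321}{21}} - \frac{249001}{140711} = 104932 \cdot \frac{21}{14321} - \frac{249001}{140711} = \frac{2203572}{14321} - \frac{249001}{140711} = \frac{306500876371}{2015122231}$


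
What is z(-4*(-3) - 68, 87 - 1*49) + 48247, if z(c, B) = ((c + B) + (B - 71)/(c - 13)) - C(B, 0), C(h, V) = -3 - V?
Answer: 1109347/23 ≈ 48233.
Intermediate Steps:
z(c, B) = 3 + B + c + (-71 + B)/(-13 + c) (z(c, B) = ((c + B) + (B - 71)/(c - 13)) - (-3 - 1*0) = ((B + c) + (-71 + B)/(-13 + c)) - (-3 + 0) = ((B + c) + (-71 + B)/(-13 + c)) - 1*(-3) = (B + c + (-71 + B)/(-13 + c)) + 3 = 3 + B + c + (-71 + B)/(-13 + c))
z(-4*(-3) - 68, 87 - 1*49) + 48247 = (-110 + (-4*(-3) - 68)² - 12*(87 - 1*49) - 10*(-4*(-3) - 68) + (87 - 1*49)*(-4*(-3) - 68))/(-13 + (-4*(-3) - 68)) + 48247 = (-110 + (12 - 68)² - 12*(87 - 49) - 10*(12 - 68) + (87 - 49)*(12 - 68))/(-13 + (12 - 68)) + 48247 = (-110 + (-56)² - 12*38 - 10*(-56) + 38*(-56))/(-13 - 56) + 48247 = (-110 + 3136 - 456 + 560 - 2128)/(-69) + 48247 = -1/69*1002 + 48247 = -334/23 + 48247 = 1109347/23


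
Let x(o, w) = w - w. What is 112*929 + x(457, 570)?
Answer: 104048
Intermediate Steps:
x(o, w) = 0
112*929 + x(457, 570) = 112*929 + 0 = 104048 + 0 = 104048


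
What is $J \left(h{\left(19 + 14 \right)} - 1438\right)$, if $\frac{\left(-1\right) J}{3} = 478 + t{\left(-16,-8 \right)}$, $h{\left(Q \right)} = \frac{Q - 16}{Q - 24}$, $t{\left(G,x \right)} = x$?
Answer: $\frac{6074750}{3} \approx 2.0249 \cdot 10^{6}$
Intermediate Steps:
$h{\left(Q \right)} = \frac{-16 + Q}{-24 + Q}$
$J = -1410$ ($J = - 3 \left(478 - 8\right) = \left(-3\right) 470 = -1410$)
$J \left(h{\left(19 + 14 \right)} - 1438\right) = - 1410 \left(\frac{-16 + \left(19 + 14\right)}{-24 + \left(19 + 14\right)} - 1438\right) = - 1410 \left(\frac{-16 + 33}{-24 + 33} - 1438\right) = - 1410 \left(\frac{1}{9} \cdot 17 - 1438\right) = - 1410 \left(\frac{17}{9} - 1438\right) = \left(-1410\right) \left(- \frac{12925}{9}\right) = \frac{6074750}{3}$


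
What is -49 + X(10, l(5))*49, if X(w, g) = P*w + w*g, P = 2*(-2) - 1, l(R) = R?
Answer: -49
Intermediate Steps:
P = -5 (P = -4 - 1 = -5)
X(w, g) = -5*w + g*w (X(w, g) = -5*w + w*g = -5*w + g*w)
-49 + X(10, l(5))*49 = -49 + (10*(-5 + 5))*49 = -49 + (10*0)*49 = -49 + 0*49 = -49 + 0 = -49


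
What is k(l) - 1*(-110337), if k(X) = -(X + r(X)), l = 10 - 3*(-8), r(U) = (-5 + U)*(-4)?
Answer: 110419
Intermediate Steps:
r(U) = 20 - 4*U
l = 34 (l = 10 + 24 = 34)
k(X) = -20 + 3*X (k(X) = -(X + (20 - 4*X)) = -(20 - 3*X) = -20 + 3*X)
k(l) - 1*(-110337) = (-20 + 3*34) - 1*(-110337) = (-20 + 102) + 110337 = 82 + 110337 = 110419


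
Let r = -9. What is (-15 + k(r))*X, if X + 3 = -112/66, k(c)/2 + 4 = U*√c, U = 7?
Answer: 3565/33 - 2170*I/11 ≈ 108.03 - 197.27*I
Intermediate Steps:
k(c) = -8 + 14*√c (k(c) = -8 + 2*(7*√c) = -8 + 14*√c)
X = -155/33 (X = -3 - 112/66 = -3 - 112*1/66 = -3 - 56/33 = -155/33 ≈ -4.6970)
(-15 + k(r))*X = (-15 + (-8 + 14*√(-9)))*(-155/33) = (-15 + (-8 + 14*(3*I)))*(-155/33) = (-15 + (-8 + 42*I))*(-155/33) = (-23 + 42*I)*(-155/33) = 3565/33 - 2170*I/11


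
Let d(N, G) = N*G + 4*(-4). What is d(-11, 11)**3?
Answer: -2571353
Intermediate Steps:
d(N, G) = -16 + G*N (d(N, G) = G*N - 16 = -16 + G*N)
d(-11, 11)**3 = (-16 + 11*(-11))**3 = (-16 - 121)**3 = (-137)**3 = -2571353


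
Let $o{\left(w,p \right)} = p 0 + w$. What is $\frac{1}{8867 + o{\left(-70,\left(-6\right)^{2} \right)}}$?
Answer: $\frac{1}{8797} \approx 0.00011368$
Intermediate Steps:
$o{\left(w,p \right)} = w$ ($o{\left(w,p \right)} = 0 + w = w$)
$\frac{1}{8867 + o{\left(-70,\left(-6\right)^{2} \right)}} = \frac{1}{8867 - 70} = \frac{1}{8797}$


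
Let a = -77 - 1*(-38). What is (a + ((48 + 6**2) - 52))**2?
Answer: 49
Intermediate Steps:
a = -39 (a = -77 + 38 = -39)
(a + ((48 + 6**2) - 52))**2 = (-39 + ((48 + 6**2) - 52))**2 = (-39 + ((48 + 36) - 52))**2 = (-39 + (84 - 52))**2 = (-39 + 32)**2 = (-7)**2 = 49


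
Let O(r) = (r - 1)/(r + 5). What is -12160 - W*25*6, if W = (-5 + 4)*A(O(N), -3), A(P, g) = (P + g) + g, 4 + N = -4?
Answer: -12610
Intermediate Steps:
N = -8 (N = -4 - 4 = -8)
O(r) = (-1 + r)/(5 + r)
A(P, g) = P + 2*g
W = 3 (W = (-5 + 4)*((-1 - 8)/(5 - 8) + 2*(-3)) = -(-9/(-3) - 6) = -(-1/3*(-9) - 6) = -(3 - 6) = -1*(-3) = 3)
-12160 - W*25*6 = -12160 - 3*25*6 = -12160 - 75*6 = -12160 - 1*450 = -12160 - 450 = -12610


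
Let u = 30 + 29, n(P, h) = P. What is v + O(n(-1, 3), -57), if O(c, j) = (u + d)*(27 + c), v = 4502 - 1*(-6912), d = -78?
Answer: 10920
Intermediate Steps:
v = 11414 (v = 4502 + 6912 = 11414)
u = 59
O(c, j) = -513 - 19*c (O(c, j) = (59 - 78)*(27 + c) = -19*(27 + c) = -513 - 19*c)
v + O(n(-1, 3), -57) = 11414 + (-513 - 19*(-1)) = 11414 + (-513 + 19) = 11414 - 494 = 10920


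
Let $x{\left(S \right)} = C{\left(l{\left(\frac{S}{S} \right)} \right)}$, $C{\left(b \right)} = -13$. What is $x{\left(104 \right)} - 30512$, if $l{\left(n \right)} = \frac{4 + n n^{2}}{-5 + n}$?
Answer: $-30525$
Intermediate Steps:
$l{\left(n \right)} = \frac{4 + n^{3}}{-5 + n}$
$x{\left(S \right)} = -13$
$x{\left(104 \right)} - 30512 = -13 - 30512 = -30525$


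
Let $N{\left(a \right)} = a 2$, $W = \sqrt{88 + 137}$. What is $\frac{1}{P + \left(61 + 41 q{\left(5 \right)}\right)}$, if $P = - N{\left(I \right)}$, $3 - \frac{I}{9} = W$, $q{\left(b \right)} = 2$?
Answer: $\frac{1}{359} \approx 0.0027855$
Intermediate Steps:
$W = 15$ ($W = \sqrt{225} = 15$)
$I = -108$ ($I = 27 - 135 = -108$)
$N{\left(a \right)} = 2 a$
$P = 216$ ($P = - 2 \left(-108\right) = \left(-1\right) \left(-216\right) = 216$)
$\frac{1}{P + \left(61 + 41 q{\left(5 \right)}\right)} = \frac{1}{216 + \left(61 + 41 \cdot 2\right)} = \frac{1}{216 + \left(61 + 82\right)} = \frac{1}{216 + 143} = \frac{1}{359}$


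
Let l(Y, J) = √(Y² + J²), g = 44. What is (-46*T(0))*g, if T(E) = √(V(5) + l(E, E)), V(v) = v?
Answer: -2024*√5 ≈ -4525.8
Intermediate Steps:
l(Y, J) = √(J² + Y²)
T(E) = √(5 + √2*√(E²)) (T(E) = √(5 + √(E² + E²)) = √(5 + √(2*E²)) = √(5 + √2*√(E²)))
(-46*T(0))*g = -46*√(5 + √2*√(0²))*44 = -46*√(5 + √2*√0)*44 = -46*√(5 + √2*0)*44 = -46*√(5 + 0)*44 = -46*√5*44 = -2024*√5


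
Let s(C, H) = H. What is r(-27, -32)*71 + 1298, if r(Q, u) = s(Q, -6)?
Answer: 872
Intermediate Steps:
r(Q, u) = -6
r(-27, -32)*71 + 1298 = -6*71 + 1298 = -426 + 1298 = 872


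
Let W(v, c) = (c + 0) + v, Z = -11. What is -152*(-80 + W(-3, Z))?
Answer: 14288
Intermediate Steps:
W(v, c) = c + v
-152*(-80 + W(-3, Z)) = -152*(-80 + (-11 - 3)) = -152*(-80 - 14) = -152*(-94) = 14288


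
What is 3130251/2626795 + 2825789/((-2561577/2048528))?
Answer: -15205740919835056813/6728737655715 ≈ -2.2598e+6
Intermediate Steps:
3130251/2626795 + 2825789/((-2561577/2048528)) = 3130251*(1/2626795) + 2825789/((-2561577*1/2048528)) = 3130251/2626795 + 2825789/(-2561577/2048528) = 3130251/2626795 + 2825789*(-2048528/2561577) = 3130251/2626795 - 5788707888592/2561577 = -15205740919835056813/6728737655715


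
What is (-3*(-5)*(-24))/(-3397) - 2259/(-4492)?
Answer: 9290943/15259324 ≈ 0.60887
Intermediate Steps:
(-3*(-5)*(-24))/(-3397) - 2259/(-4492) = (15*(-24))*(-1/3397) - 2259*(-1/4492) = -360*(-1/3397) + 2259/4492 = 360/3397 + 2259/4492 = 9290943/15259324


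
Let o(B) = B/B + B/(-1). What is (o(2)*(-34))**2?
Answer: 1156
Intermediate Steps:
o(B) = 1 - B (o(B) = 1 + B*(-1) = 1 - B)
(o(2)*(-34))**2 = ((1 - 1*2)*(-34))**2 = ((1 - 2)*(-34))**2 = (-1*(-34))**2 = 34**2 = 1156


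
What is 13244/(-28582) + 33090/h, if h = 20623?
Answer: 336323684/294723293 ≈ 1.1412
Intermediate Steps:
13244/(-28582) + 33090/h = 13244/(-28582) + 33090/20623 = 13244*(-1/28582) + 33090*(1/20623) = -6622/14291 + 33090/20623 = 336323684/294723293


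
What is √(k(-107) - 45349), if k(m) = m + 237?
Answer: I*√45219 ≈ 212.65*I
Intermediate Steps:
k(m) = 237 + m
√(k(-107) - 45349) = √((237 - 107) - 45349) = √(130 - 45349) = √(-45219) = I*√45219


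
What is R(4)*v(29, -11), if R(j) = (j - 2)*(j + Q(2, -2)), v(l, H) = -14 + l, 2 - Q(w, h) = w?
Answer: 120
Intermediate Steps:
Q(w, h) = 2 - w
R(j) = j*(-2 + j) (R(j) = (j - 2)*(j + (2 - 1*2)) = (-2 + j)*(j + (2 - 2)) = (-2 + j)*(j + 0) = (-2 + j)*j = j*(-2 + j))
R(4)*v(29, -11) = (4*(-2 + 4))*(-14 + 29) = (4*2)*15 = 8*15 = 120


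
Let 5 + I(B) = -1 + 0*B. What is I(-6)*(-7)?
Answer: 42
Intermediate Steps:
I(B) = -6 (I(B) = -5 + (-1 + 0*B) = -5 + (-1 + 0) = -5 - 1 = -6)
I(-6)*(-7) = -6*(-7) = 42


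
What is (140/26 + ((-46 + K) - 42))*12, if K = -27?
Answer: -17100/13 ≈ -1315.4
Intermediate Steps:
(140/26 + ((-46 + K) - 42))*12 = (140/26 + ((-46 - 27) - 42))*12 = (140*(1/26) + (-73 - 42))*12 = (70/13 - 115)*12 = -1425/13*12 = -17100/13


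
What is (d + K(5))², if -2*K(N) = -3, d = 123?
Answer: 62001/4 ≈ 15500.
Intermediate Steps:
K(N) = 3/2 (K(N) = -½*(-3) = 3/2)
(d + K(5))² = (123 + 3/2)² = (249/2)² = 62001/4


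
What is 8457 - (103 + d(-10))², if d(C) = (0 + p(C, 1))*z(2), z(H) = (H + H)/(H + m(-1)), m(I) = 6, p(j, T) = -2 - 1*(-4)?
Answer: -2359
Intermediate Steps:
p(j, T) = 2 (p(j, T) = -2 + 4 = 2)
z(H) = 2*H/(6 + H) (z(H) = (H + H)/(H + 6) = (2*H)/(6 + H) = 2*H/(6 + H))
d(C) = 1 (d(C) = (0 + 2)*(2*2/(6 + 2)) = 2*(2*2/8) = 2*(2*2*(⅛)) = 2*(½) = 1)
8457 - (103 + d(-10))² = 8457 - (103 + 1)² = 8457 - 1*104² = 8457 - 1*10816 = 8457 - 10816 = -2359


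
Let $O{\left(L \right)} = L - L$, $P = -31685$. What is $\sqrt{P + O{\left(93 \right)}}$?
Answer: $i \sqrt{31685} \approx 178.0 i$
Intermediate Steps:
$O{\left(L \right)} = 0$
$\sqrt{P + O{\left(93 \right)}} = \sqrt{-31685 + 0} = \sqrt{-31685} = i \sqrt{31685}$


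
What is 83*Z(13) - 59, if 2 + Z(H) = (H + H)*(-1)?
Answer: -2383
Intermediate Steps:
Z(H) = -2 - 2*H (Z(H) = -2 + (H + H)*(-1) = -2 + (2*H)*(-1) = -2 - 2*H)
83*Z(13) - 59 = 83*(-2 - 2*13) - 59 = 83*(-2 - 26) - 59 = 83*(-28) - 59 = -2324 - 59 = -2383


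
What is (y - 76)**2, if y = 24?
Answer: 2704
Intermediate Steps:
(y - 76)**2 = (24 - 76)**2 = (-52)**2 = 2704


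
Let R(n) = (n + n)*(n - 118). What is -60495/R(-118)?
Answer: -60495/55696 ≈ -1.0862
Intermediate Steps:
R(n) = 2*n*(-118 + n) (R(n) = (2*n)*(-118 + n) = 2*n*(-118 + n))
-60495/R(-118) = -60495*(-1/(236*(-118 - 118))) = -60495/(2*(-118)*(-236)) = -60495/55696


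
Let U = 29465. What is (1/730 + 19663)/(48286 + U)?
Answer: 14353991/56758230 ≈ 0.25290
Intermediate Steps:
(1/730 + 19663)/(48286 + U) = (1/730 + 19663)/(48286 + 29465) = (1/730 + 19663)/77751 = (14353991/730)*(1/77751) = 14353991/56758230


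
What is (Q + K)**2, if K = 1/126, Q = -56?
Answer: 49773025/15876 ≈ 3135.1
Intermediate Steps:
K = 1/126 ≈ 0.0079365
(Q + K)**2 = (-56 + 1/126)**2 = (-7055/126)**2 = 49773025/15876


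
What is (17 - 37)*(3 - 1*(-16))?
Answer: -380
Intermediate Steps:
(17 - 37)*(3 - 1*(-16)) = -20*(3 + 16) = -20*19 = -380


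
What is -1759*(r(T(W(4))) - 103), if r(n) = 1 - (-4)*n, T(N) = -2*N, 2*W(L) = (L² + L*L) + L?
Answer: 432714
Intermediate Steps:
W(L) = L² + L/2 (W(L) = ((L² + L*L) + L)/2 = ((L² + L²) + L)/2 = (2*L² + L)/2 = (L + 2*L²)/2 = L² + L/2)
r(n) = 1 + 4*n
-1759*(r(T(W(4))) - 103) = -1759*((1 + 4*(-8*(½ + 4))) - 103) = -1759*((1 + 4*(-8*9/2)) - 103) = -1759*((1 + 4*(-2*18)) - 103) = -1759*((1 + 4*(-36)) - 103) = -1759*((1 - 144) - 103) = -1759*(-143 - 103) = -1759*(-246) = 432714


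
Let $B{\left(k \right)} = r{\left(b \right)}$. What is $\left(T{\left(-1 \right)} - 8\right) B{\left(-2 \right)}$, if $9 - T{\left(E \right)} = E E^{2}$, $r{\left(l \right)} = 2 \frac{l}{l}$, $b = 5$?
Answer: $4$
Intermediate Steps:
$r{\left(l \right)} = 2$ ($r{\left(l \right)} = 2 \cdot 1 = 2$)
$T{\left(E \right)} = 9 - E^{3}$ ($T{\left(E \right)} = 9 - E E^{2} = 9 - E^{3}$)
$B{\left(k \right)} = 2$
$\left(T{\left(-1 \right)} - 8\right) B{\left(-2 \right)} = \left(\left(9 - \left(-1\right)^{3}\right) - 8\right) 2 = \left(\left(9 - -1\right) - 8\right) 2 = \left(\left(9 + 1\right) - 8\right) 2 = \left(10 - 8\right) 2 = 2 \cdot 2 = 4$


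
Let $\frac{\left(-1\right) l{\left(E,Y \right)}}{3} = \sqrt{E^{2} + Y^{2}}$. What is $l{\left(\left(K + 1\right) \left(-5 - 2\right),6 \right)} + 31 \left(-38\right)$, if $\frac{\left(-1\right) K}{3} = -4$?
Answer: $-1178 - 3 \sqrt{8317} \approx -1451.6$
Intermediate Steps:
$K = 12$ ($K = \left(-3\right) \left(-4\right) = 12$)
$l{\left(E,Y \right)} = - 3 \sqrt{E^{2} + Y^{2}}$
$l{\left(\left(K + 1\right) \left(-5 - 2\right),6 \right)} + 31 \left(-38\right) = - 3 \sqrt{\left(\left(12 + 1\right) \left(-5 - 2\right)\right)^{2} + 6^{2}} + 31 \left(-38\right) = - 3 \sqrt{\left(13 \left(-7\right)\right)^{2} + 36} - 1178 = - 3 \sqrt{\left(-91\right)^{2} + 36} - 1178 = - 3 \sqrt{8281 + 36} - 1178 = - 3 \sqrt{8317} - 1178 = -1178 - 3 \sqrt{8317}$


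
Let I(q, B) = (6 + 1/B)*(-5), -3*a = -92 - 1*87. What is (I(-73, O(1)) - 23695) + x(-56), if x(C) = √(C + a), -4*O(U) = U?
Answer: -23705 + √33/3 ≈ -23703.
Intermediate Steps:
a = 179/3 (a = -(-92 - 1*87)/3 = -(-92 - 87)/3 = -⅓*(-179) = 179/3 ≈ 59.667)
O(U) = -U/4
I(q, B) = -30 - 5/B (I(q, B) = (6 + 1/B)*(-5) = -30 - 5/B)
x(C) = √(179/3 + C) (x(C) = √(C + 179/3) = √(179/3 + C))
(I(-73, O(1)) - 23695) + x(-56) = ((-30 - 5/((-¼*1))) - 23695) + √(537 + 9*(-56))/3 = ((-30 - 5/(-¼)) - 23695) + √(537 - 504)/3 = ((-30 - 5*(-4)) - 23695) + √33/3 = ((-30 + 20) - 23695) + √33/3 = (-10 - 23695) + √33/3 = -23705 + √33/3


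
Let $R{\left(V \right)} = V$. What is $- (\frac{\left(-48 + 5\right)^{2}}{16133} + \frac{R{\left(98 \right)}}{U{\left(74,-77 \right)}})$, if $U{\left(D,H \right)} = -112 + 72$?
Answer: $\frac{753537}{322660} \approx 2.3354$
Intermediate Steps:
$U{\left(D,H \right)} = -40$
$- (\frac{\left(-48 + 5\right)^{2}}{16133} + \frac{R{\left(98 \right)}}{U{\left(74,-77 \right)}}) = - (\frac{\left(-48 + 5\right)^{2}}{16133} + \frac{98}{-40}) = - (\left(-43\right)^{2} \cdot \frac{1}{16133} + 98 \left(- \frac{1}{40}\right)) = - (1849 \cdot \frac{1}{16133} - \frac{49}{20}) = - (\frac{1849}{16133} - \frac{49}{20}) = \left(-1\right) \left(- \frac{753537}{322660}\right) = \frac{753537}{322660}$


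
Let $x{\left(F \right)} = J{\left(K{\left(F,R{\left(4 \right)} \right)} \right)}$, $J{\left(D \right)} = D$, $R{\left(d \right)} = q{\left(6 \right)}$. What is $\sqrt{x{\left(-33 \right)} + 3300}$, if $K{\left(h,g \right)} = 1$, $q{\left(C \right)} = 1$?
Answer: $\sqrt{3301} \approx 57.454$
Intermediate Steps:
$R{\left(d \right)} = 1$
$x{\left(F \right)} = 1$
$\sqrt{x{\left(-33 \right)} + 3300} = \sqrt{1 + 3300} = \sqrt{3301}$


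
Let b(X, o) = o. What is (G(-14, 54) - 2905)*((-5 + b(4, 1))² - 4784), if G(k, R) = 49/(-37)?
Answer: 512722112/37 ≈ 1.3857e+7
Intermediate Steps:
G(k, R) = -49/37 (G(k, R) = 49*(-1/37) = -49/37)
(G(-14, 54) - 2905)*((-5 + b(4, 1))² - 4784) = (-49/37 - 2905)*((-5 + 1)² - 4784) = -107534*((-4)² - 4784)/37 = -107534*(16 - 4784)/37 = -107534/37*(-4768) = 512722112/37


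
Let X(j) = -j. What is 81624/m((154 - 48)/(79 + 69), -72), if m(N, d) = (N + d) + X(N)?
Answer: -3401/3 ≈ -1133.7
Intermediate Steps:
m(N, d) = d (m(N, d) = (N + d) - N = d)
81624/m((154 - 48)/(79 + 69), -72) = 81624/(-72) = 81624*(-1/72) = -3401/3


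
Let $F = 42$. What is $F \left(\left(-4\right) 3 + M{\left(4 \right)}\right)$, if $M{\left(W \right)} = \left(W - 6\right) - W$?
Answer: $-756$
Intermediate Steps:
$M{\left(W \right)} = -6$ ($M{\left(W \right)} = \left(-6 + W\right) - W = -6$)
$F \left(\left(-4\right) 3 + M{\left(4 \right)}\right) = 42 \left(\left(-4\right) 3 - 6\right) = 42 \left(-12 - 6\right) = 42 \left(-18\right) = -756$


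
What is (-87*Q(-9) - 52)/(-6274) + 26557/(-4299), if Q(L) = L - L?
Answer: -83197535/13485963 ≈ -6.1692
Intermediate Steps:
Q(L) = 0
(-87*Q(-9) - 52)/(-6274) + 26557/(-4299) = (-87*0 - 52)/(-6274) + 26557/(-4299) = (0 - 52)*(-1/6274) + 26557*(-1/4299) = -52*(-1/6274) - 26557/4299 = 26/3137 - 26557/4299 = -83197535/13485963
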